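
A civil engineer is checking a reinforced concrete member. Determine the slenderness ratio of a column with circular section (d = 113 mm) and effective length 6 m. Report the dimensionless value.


Radius of gyration r = d / 4 = 113 / 4 = 28.25 mm
L_eff = 6000.0 mm
Slenderness ratio = L / r = 6000.0 / 28.25 = 212.39 (dimensionless)

212.39 (dimensionless)


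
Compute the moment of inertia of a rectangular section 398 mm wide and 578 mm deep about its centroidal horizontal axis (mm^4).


I = b * h^3 / 12
= 398 * 578^3 / 12
= 398 * 193100552 / 12
= 6404501641.33 mm^4

6404501641.33 mm^4


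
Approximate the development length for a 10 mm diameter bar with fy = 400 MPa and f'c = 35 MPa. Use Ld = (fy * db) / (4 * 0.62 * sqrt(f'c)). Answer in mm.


Ld = (fy * db) / (4 * 0.62 * sqrt(f'c))
= (400 * 10) / (4 * 0.62 * sqrt(35))
= 4000 / 14.6719
= 272.63 mm

272.63 mm


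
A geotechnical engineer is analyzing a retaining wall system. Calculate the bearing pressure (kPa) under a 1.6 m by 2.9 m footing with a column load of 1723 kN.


A = 1.6 * 2.9 = 4.64 m^2
q = P / A = 1723 / 4.64
= 371.3362 kPa

371.3362 kPa


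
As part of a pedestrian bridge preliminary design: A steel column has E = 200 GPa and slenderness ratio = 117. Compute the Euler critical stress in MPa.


sigma_cr = pi^2 * E / lambda^2
= 9.8696 * 200000.0 / 117^2
= 9.8696 * 200000.0 / 13689
= 144.1976 MPa

144.1976 MPa


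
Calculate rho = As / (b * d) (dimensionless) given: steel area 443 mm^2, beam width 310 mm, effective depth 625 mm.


rho = As / (b * d)
= 443 / (310 * 625)
= 443 / 193750
= 0.002286 (dimensionless)

0.002286 (dimensionless)


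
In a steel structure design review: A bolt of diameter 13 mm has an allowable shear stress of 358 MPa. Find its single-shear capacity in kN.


A = pi * d^2 / 4 = pi * 13^2 / 4 = 132.7323 mm^2
V = f_v * A / 1000 = 358 * 132.7323 / 1000
= 47.5182 kN

47.5182 kN


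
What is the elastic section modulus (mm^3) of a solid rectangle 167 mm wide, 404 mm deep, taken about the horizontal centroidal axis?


S = b * h^2 / 6
= 167 * 404^2 / 6
= 167 * 163216 / 6
= 4542845.33 mm^3

4542845.33 mm^3


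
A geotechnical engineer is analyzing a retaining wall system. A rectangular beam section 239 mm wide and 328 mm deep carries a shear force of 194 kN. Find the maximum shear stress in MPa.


A = b * h = 239 * 328 = 78392 mm^2
V = 194 kN = 194000.0 N
tau_max = 1.5 * V / A = 1.5 * 194000.0 / 78392
= 3.7121 MPa

3.7121 MPa


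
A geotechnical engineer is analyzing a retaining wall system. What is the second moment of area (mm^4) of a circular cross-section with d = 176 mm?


r = d / 2 = 176 / 2 = 88.0 mm
I = pi * r^4 / 4 = pi * 88.0^4 / 4
= 47099963.43 mm^4

47099963.43 mm^4


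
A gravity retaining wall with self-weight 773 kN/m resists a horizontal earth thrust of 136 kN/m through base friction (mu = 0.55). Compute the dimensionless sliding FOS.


Resisting force = mu * W = 0.55 * 773 = 425.15 kN/m
FOS = Resisting / Driving = 425.15 / 136
= 3.1261 (dimensionless)

3.1261 (dimensionless)


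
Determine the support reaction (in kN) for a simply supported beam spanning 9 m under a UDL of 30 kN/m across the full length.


Total load = w * L = 30 * 9 = 270 kN
By symmetry, each reaction R = total / 2 = 270 / 2 = 135.0 kN

135.0 kN


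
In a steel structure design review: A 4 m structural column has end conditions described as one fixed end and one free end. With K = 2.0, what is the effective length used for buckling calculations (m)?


L_eff = K * L
= 2.0 * 4
= 8.0 m

8.0 m


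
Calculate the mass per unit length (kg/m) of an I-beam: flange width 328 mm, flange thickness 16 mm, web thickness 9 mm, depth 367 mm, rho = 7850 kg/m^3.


A_flanges = 2 * 328 * 16 = 10496 mm^2
A_web = (367 - 2 * 16) * 9 = 3015 mm^2
A_total = 10496 + 3015 = 13511 mm^2 = 0.013511 m^2
Weight = rho * A = 7850 * 0.013511 = 106.0614 kg/m

106.0614 kg/m


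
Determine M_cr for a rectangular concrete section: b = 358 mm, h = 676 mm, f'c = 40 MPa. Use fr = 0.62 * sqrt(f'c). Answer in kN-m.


fr = 0.62 * sqrt(40) = 0.62 * 6.3246 = 3.9212 MPa
I = 358 * 676^3 / 12 = 9215987317.33 mm^4
y_t = 338.0 mm
M_cr = fr * I / y_t = 3.9212 * 9215987317.33 / 338.0 N-mm
= 106.917 kN-m

106.917 kN-m


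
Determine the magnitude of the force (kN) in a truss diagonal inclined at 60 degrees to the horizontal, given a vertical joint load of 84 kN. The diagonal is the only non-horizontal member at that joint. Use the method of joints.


At the joint, only the diagonal has a vertical component, so vertical equilibrium gives:
F * sin(60) = 84
F = 84 / sin(60)
= 84 / 0.866025
= 96.99 kN

96.99 kN


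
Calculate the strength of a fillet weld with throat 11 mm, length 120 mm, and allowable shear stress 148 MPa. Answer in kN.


Strength = throat * length * allowable stress
= 11 * 120 * 148 N
= 195360 N
= 195.36 kN

195.36 kN


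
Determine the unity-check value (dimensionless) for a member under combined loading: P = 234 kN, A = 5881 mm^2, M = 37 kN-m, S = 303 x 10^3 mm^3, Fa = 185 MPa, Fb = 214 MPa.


f_a = P / A = 234000.0 / 5881 = 39.7892 MPa
f_b = M / S = 37000000.0 / 303000.0 = 122.1122 MPa
Ratio = f_a / Fa + f_b / Fb
= 39.7892 / 185 + 122.1122 / 214
= 0.7857 (dimensionless)

0.7857 (dimensionless)


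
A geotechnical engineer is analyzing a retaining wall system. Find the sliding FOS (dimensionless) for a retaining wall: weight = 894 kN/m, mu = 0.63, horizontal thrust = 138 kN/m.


Resisting force = mu * W = 0.63 * 894 = 563.22 kN/m
FOS = Resisting / Driving = 563.22 / 138
= 4.0813 (dimensionless)

4.0813 (dimensionless)


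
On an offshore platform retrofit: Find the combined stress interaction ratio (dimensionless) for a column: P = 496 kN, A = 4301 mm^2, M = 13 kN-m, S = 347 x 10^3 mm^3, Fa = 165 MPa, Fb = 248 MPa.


f_a = P / A = 496000.0 / 4301 = 115.322 MPa
f_b = M / S = 13000000.0 / 347000.0 = 37.464 MPa
Ratio = f_a / Fa + f_b / Fb
= 115.322 / 165 + 37.464 / 248
= 0.85 (dimensionless)

0.85 (dimensionless)


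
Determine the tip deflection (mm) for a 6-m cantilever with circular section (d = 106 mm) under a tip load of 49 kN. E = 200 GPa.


I = pi * d^4 / 64 = pi * 106^4 / 64 = 6197169.29 mm^4
L = 6000.0 mm, P = 49000.0 N, E = 200000.0 MPa
delta = P * L^3 / (3 * E * I)
= 49000.0 * 6000.0^3 / (3 * 200000.0 * 6197169.29)
= 2846.4609 mm

2846.4609 mm


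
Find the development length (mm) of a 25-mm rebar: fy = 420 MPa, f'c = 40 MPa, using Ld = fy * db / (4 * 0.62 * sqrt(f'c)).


Ld = (fy * db) / (4 * 0.62 * sqrt(f'c))
= (420 * 25) / (4 * 0.62 * sqrt(40))
= 10500 / 15.6849
= 669.43 mm

669.43 mm


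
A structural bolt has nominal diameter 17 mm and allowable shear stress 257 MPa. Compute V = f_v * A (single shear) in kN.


A = pi * d^2 / 4 = pi * 17^2 / 4 = 226.9801 mm^2
V = f_v * A / 1000 = 257 * 226.9801 / 1000
= 58.3339 kN

58.3339 kN


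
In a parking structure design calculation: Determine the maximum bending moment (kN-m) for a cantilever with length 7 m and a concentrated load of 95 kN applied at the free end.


For a cantilever with a point load at the free end:
M_max = P * L = 95 * 7 = 665 kN-m

665 kN-m


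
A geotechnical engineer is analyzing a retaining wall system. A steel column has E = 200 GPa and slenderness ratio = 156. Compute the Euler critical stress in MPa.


sigma_cr = pi^2 * E / lambda^2
= 9.8696 * 200000.0 / 156^2
= 9.8696 * 200000.0 / 24336
= 81.1111 MPa

81.1111 MPa


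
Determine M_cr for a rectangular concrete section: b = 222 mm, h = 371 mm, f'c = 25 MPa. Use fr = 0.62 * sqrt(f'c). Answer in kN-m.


fr = 0.62 * sqrt(25) = 0.62 * 5.0 = 3.1 MPa
I = 222 * 371^3 / 12 = 944699003.5 mm^4
y_t = 185.5 mm
M_cr = fr * I / y_t = 3.1 * 944699003.5 / 185.5 N-mm
= 15.7874 kN-m

15.7874 kN-m


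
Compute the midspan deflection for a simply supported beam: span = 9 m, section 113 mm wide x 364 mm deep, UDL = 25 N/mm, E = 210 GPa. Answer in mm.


I = 113 * 364^3 / 12 = 454152122.67 mm^4
L = 9000.0 mm, w = 25 N/mm, E = 210000.0 MPa
delta = 5 * w * L^4 / (384 * E * I)
= 5 * 25 * 9000.0^4 / (384 * 210000.0 * 454152122.67)
= 22.3938 mm

22.3938 mm


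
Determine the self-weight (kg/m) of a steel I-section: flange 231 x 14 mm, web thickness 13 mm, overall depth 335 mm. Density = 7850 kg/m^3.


A_flanges = 2 * 231 * 14 = 6468 mm^2
A_web = (335 - 2 * 14) * 13 = 3991 mm^2
A_total = 6468 + 3991 = 10459 mm^2 = 0.010459 m^2
Weight = rho * A = 7850 * 0.010459 = 82.1031 kg/m

82.1031 kg/m


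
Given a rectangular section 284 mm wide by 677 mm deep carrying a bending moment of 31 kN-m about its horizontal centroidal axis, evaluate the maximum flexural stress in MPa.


I = b * h^3 / 12 = 284 * 677^3 / 12 = 7343500014.33 mm^4
y = h / 2 = 677 / 2 = 338.5 mm
M = 31 kN-m = 31000000.0 N-mm
sigma = M * y / I = 31000000.0 * 338.5 / 7343500014.33
= 1.43 MPa

1.43 MPa


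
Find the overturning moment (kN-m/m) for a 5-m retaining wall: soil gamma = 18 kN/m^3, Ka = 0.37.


Pa = 0.5 * Ka * gamma * H^2
= 0.5 * 0.37 * 18 * 5^2
= 83.25 kN/m
Arm = H / 3 = 5 / 3 = 1.6667 m
Mo = Pa * arm = Pa * H / 3 = 83.25 * 5 / 3 = 138.75 kN-m/m

138.75 kN-m/m


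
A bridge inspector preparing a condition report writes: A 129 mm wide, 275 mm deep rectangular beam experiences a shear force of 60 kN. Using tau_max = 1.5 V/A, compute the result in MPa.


A = b * h = 129 * 275 = 35475 mm^2
V = 60 kN = 60000.0 N
tau_max = 1.5 * V / A = 1.5 * 60000.0 / 35475
= 2.537 MPa

2.537 MPa


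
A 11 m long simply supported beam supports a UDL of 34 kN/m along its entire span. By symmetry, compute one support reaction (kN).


Total load = w * L = 34 * 11 = 374 kN
By symmetry, each reaction R = total / 2 = 374 / 2 = 187.0 kN

187.0 kN


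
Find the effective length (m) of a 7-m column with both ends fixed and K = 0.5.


L_eff = K * L
= 0.5 * 7
= 3.5 m

3.5 m


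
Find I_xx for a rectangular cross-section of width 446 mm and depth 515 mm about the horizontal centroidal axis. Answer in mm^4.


I = b * h^3 / 12
= 446 * 515^3 / 12
= 446 * 136590875 / 12
= 5076627520.83 mm^4

5076627520.83 mm^4


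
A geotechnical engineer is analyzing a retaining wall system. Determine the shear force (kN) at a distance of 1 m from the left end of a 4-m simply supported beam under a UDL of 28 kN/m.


R_A = w * L / 2 = 28 * 4 / 2 = 56.0 kN
V(x) = R_A - w * x = 56.0 - 28 * 1
= 28.0 kN

28.0 kN


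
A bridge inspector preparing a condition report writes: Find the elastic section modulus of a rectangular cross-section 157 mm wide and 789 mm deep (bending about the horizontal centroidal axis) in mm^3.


S = b * h^2 / 6
= 157 * 789^2 / 6
= 157 * 622521 / 6
= 16289299.5 mm^3

16289299.5 mm^3


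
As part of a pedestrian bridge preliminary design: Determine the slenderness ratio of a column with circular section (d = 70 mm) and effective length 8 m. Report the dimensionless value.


Radius of gyration r = d / 4 = 70 / 4 = 17.5 mm
L_eff = 8000.0 mm
Slenderness ratio = L / r = 8000.0 / 17.5 = 457.14 (dimensionless)

457.14 (dimensionless)


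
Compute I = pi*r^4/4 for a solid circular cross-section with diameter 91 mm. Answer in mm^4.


r = d / 2 = 91 / 2 = 45.5 mm
I = pi * r^4 / 4 = pi * 45.5^4 / 4
= 3366165.53 mm^4

3366165.53 mm^4


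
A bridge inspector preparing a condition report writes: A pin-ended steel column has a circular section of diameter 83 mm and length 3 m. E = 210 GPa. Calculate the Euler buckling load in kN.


I = pi * d^4 / 64 = 2329604.88 mm^4
L = 3000.0 mm
P_cr = pi^2 * E * I / L^2
= 9.8696 * 210000.0 * 2329604.88 / 3000.0^2
= 536486.5 N = 536.4865 kN

536.4865 kN


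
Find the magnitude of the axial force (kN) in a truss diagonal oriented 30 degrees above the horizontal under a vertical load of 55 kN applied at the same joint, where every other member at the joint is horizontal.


At the joint, only the diagonal has a vertical component, so vertical equilibrium gives:
F * sin(30) = 55
F = 55 / sin(30)
= 55 / 0.5
= 110.0 kN

110.0 kN


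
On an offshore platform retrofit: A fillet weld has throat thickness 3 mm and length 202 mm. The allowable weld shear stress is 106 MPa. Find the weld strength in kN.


Strength = throat * length * allowable stress
= 3 * 202 * 106 N
= 64236 N
= 64.24 kN

64.24 kN


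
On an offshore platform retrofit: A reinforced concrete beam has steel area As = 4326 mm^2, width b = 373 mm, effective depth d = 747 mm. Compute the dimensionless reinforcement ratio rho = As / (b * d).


rho = As / (b * d)
= 4326 / (373 * 747)
= 4326 / 278631
= 0.015526 (dimensionless)

0.015526 (dimensionless)


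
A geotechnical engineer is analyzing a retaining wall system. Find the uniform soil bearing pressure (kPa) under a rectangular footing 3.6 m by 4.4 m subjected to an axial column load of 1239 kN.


A = 3.6 * 4.4 = 15.84 m^2
q = P / A = 1239 / 15.84
= 78.2197 kPa

78.2197 kPa


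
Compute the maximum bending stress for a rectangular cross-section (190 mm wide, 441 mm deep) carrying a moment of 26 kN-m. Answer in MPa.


I = b * h^3 / 12 = 190 * 441^3 / 12 = 1357963582.5 mm^4
y = h / 2 = 441 / 2 = 220.5 mm
M = 26 kN-m = 26000000.0 N-mm
sigma = M * y / I = 26000000.0 * 220.5 / 1357963582.5
= 4.22 MPa

4.22 MPa


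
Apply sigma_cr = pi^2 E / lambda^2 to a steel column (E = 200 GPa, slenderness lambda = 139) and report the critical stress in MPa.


sigma_cr = pi^2 * E / lambda^2
= 9.8696 * 200000.0 / 139^2
= 9.8696 * 200000.0 / 19321
= 102.1645 MPa

102.1645 MPa


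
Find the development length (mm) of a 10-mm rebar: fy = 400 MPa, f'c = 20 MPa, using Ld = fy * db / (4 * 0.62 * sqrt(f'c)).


Ld = (fy * db) / (4 * 0.62 * sqrt(f'c))
= (400 * 10) / (4 * 0.62 * sqrt(20))
= 4000 / 11.0909
= 360.66 mm

360.66 mm


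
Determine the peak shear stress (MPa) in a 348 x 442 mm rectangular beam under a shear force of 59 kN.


A = b * h = 348 * 442 = 153816 mm^2
V = 59 kN = 59000.0 N
tau_max = 1.5 * V / A = 1.5 * 59000.0 / 153816
= 0.5754 MPa

0.5754 MPa


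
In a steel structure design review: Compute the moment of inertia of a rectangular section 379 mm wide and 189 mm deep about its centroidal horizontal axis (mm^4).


I = b * h^3 / 12
= 379 * 189^3 / 12
= 379 * 6751269 / 12
= 213227579.25 mm^4

213227579.25 mm^4


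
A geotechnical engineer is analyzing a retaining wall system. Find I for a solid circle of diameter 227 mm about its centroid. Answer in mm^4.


r = d / 2 = 227 / 2 = 113.5 mm
I = pi * r^4 / 4 = pi * 113.5^4 / 4
= 130338682.73 mm^4

130338682.73 mm^4


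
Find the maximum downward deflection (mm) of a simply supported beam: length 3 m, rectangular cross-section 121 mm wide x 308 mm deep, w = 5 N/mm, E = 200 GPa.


I = 121 * 308^3 / 12 = 294615962.67 mm^4
L = 3000.0 mm, w = 5 N/mm, E = 200000.0 MPa
delta = 5 * w * L^4 / (384 * E * I)
= 5 * 5 * 3000.0^4 / (384 * 200000.0 * 294615962.67)
= 0.0895 mm

0.0895 mm


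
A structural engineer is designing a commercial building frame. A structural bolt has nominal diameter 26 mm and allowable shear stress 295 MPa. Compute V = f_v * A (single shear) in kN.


A = pi * d^2 / 4 = pi * 26^2 / 4 = 530.9292 mm^2
V = f_v * A / 1000 = 295 * 530.9292 / 1000
= 156.6241 kN

156.6241 kN


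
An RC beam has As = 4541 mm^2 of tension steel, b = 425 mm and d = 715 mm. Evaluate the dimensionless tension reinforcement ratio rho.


rho = As / (b * d)
= 4541 / (425 * 715)
= 4541 / 303875
= 0.014944 (dimensionless)

0.014944 (dimensionless)


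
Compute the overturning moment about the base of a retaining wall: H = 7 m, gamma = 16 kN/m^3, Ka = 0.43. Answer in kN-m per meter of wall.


Pa = 0.5 * Ka * gamma * H^2
= 0.5 * 0.43 * 16 * 7^2
= 168.56 kN/m
Arm = H / 3 = 7 / 3 = 2.3333 m
Mo = Pa * arm = Pa * H / 3 = 168.56 * 7 / 3 = 393.3067 kN-m/m

393.3067 kN-m/m


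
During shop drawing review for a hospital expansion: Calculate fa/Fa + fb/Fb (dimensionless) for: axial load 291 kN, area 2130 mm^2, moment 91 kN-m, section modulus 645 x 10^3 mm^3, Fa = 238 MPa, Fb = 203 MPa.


f_a = P / A = 291000.0 / 2130 = 136.6197 MPa
f_b = M / S = 91000000.0 / 645000.0 = 141.0853 MPa
Ratio = f_a / Fa + f_b / Fb
= 136.6197 / 238 + 141.0853 / 203
= 1.269 (dimensionless)

1.269 (dimensionless)


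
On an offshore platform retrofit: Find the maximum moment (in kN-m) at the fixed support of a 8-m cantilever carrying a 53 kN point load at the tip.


For a cantilever with a point load at the free end:
M_max = P * L = 53 * 8 = 424 kN-m

424 kN-m


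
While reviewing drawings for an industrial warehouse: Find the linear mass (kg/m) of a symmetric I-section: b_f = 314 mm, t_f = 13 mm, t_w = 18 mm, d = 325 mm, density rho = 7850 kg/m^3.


A_flanges = 2 * 314 * 13 = 8164 mm^2
A_web = (325 - 2 * 13) * 18 = 5382 mm^2
A_total = 8164 + 5382 = 13546 mm^2 = 0.013546 m^2
Weight = rho * A = 7850 * 0.013546 = 106.3361 kg/m

106.3361 kg/m


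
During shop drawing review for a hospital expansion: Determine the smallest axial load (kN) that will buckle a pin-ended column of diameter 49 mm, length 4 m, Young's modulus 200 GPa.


I = pi * d^4 / 64 = 282979.01 mm^4
L = 4000.0 mm
P_cr = pi^2 * E * I / L^2
= 9.8696 * 200000.0 * 282979.01 / 4000.0^2
= 34911.14 N = 34.9111 kN

34.9111 kN


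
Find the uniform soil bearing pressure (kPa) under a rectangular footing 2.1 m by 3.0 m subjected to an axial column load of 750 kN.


A = 2.1 * 3.0 = 6.3 m^2
q = P / A = 750 / 6.3
= 119.0476 kPa

119.0476 kPa


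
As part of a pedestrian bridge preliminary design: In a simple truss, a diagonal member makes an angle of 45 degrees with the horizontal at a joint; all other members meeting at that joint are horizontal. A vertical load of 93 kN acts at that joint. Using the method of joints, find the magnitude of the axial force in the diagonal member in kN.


At the joint, only the diagonal has a vertical component, so vertical equilibrium gives:
F * sin(45) = 93
F = 93 / sin(45)
= 93 / 0.707107
= 131.52 kN

131.52 kN


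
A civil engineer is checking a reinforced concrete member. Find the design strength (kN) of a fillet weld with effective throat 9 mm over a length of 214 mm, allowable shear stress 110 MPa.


Strength = throat * length * allowable stress
= 9 * 214 * 110 N
= 211860 N
= 211.86 kN

211.86 kN


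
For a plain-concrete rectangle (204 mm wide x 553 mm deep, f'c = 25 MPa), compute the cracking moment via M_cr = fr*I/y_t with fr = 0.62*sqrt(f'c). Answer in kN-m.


fr = 0.62 * sqrt(25) = 0.62 * 5.0 = 3.1 MPa
I = 204 * 553^3 / 12 = 2874910409.0 mm^4
y_t = 276.5 mm
M_cr = fr * I / y_t = 3.1 * 2874910409.0 / 276.5 N-mm
= 32.2323 kN-m

32.2323 kN-m


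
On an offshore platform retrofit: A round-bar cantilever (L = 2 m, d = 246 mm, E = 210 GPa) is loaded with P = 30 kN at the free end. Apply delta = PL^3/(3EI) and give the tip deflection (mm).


I = pi * d^4 / 64 = pi * 246^4 / 64 = 179767147.47 mm^4
L = 2000.0 mm, P = 30000.0 N, E = 210000.0 MPa
delta = P * L^3 / (3 * E * I)
= 30000.0 * 2000.0^3 / (3 * 210000.0 * 179767147.47)
= 2.1191 mm

2.1191 mm


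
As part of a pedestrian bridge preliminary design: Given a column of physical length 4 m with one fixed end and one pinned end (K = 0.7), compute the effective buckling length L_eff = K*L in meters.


L_eff = K * L
= 0.7 * 4
= 2.8 m

2.8 m


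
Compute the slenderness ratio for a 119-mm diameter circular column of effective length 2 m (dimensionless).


Radius of gyration r = d / 4 = 119 / 4 = 29.75 mm
L_eff = 2000.0 mm
Slenderness ratio = L / r = 2000.0 / 29.75 = 67.23 (dimensionless)

67.23 (dimensionless)


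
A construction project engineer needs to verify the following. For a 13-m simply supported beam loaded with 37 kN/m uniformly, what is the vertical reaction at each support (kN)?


Total load = w * L = 37 * 13 = 481 kN
By symmetry, each reaction R = total / 2 = 481 / 2 = 240.5 kN

240.5 kN


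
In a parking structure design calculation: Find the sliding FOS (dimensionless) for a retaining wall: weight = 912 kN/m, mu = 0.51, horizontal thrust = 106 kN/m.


Resisting force = mu * W = 0.51 * 912 = 465.12 kN/m
FOS = Resisting / Driving = 465.12 / 106
= 4.3879 (dimensionless)

4.3879 (dimensionless)


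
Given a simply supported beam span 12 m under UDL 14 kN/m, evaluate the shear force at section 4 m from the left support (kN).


R_A = w * L / 2 = 14 * 12 / 2 = 84.0 kN
V(x) = R_A - w * x = 84.0 - 14 * 4
= 28.0 kN

28.0 kN


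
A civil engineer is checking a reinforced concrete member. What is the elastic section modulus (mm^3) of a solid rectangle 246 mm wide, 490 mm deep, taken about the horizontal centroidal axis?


S = b * h^2 / 6
= 246 * 490^2 / 6
= 246 * 240100 / 6
= 9844100.0 mm^3

9844100.0 mm^3


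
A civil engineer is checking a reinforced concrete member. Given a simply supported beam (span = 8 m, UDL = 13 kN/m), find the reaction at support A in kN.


Total load = w * L = 13 * 8 = 104 kN
By symmetry, each reaction R = total / 2 = 104 / 2 = 52.0 kN

52.0 kN


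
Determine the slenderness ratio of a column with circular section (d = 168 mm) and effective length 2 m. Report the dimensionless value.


Radius of gyration r = d / 4 = 168 / 4 = 42.0 mm
L_eff = 2000.0 mm
Slenderness ratio = L / r = 2000.0 / 42.0 = 47.62 (dimensionless)

47.62 (dimensionless)


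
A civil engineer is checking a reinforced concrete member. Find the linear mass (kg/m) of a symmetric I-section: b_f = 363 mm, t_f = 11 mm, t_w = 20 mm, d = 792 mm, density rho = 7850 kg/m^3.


A_flanges = 2 * 363 * 11 = 7986 mm^2
A_web = (792 - 2 * 11) * 20 = 15400 mm^2
A_total = 7986 + 15400 = 23386 mm^2 = 0.023386 m^2
Weight = rho * A = 7850 * 0.023386 = 183.5801 kg/m

183.5801 kg/m


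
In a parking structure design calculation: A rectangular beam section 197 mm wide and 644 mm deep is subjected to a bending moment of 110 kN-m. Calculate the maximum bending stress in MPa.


I = b * h^3 / 12 = 197 * 644^3 / 12 = 4384727237.33 mm^4
y = h / 2 = 644 / 2 = 322.0 mm
M = 110 kN-m = 110000000.0 N-mm
sigma = M * y / I = 110000000.0 * 322.0 / 4384727237.33
= 8.08 MPa

8.08 MPa


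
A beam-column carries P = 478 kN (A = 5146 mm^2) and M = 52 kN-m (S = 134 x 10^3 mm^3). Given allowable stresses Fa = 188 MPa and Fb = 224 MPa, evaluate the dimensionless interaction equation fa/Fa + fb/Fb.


f_a = P / A = 478000.0 / 5146 = 92.8877 MPa
f_b = M / S = 52000000.0 / 134000.0 = 388.0597 MPa
Ratio = f_a / Fa + f_b / Fb
= 92.8877 / 188 + 388.0597 / 224
= 2.2265 (dimensionless)

2.2265 (dimensionless)


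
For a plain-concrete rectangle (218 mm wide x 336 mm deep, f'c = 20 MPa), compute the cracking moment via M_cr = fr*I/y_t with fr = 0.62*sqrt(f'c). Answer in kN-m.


fr = 0.62 * sqrt(20) = 0.62 * 4.4721 = 2.7727 MPa
I = 218 * 336^3 / 12 = 689117184.0 mm^4
y_t = 168.0 mm
M_cr = fr * I / y_t = 2.7727 * 689117184.0 / 168.0 N-mm
= 11.3734 kN-m

11.3734 kN-m


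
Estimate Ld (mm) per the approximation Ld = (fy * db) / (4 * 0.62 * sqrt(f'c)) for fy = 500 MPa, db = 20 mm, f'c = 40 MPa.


Ld = (fy * db) / (4 * 0.62 * sqrt(f'c))
= (500 * 20) / (4 * 0.62 * sqrt(40))
= 10000 / 15.6849
= 637.56 mm

637.56 mm


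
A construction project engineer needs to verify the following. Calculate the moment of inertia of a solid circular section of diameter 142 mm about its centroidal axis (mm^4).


r = d / 2 = 142 / 2 = 71.0 mm
I = pi * r^4 / 4 = pi * 71.0^4 / 4
= 19958287.59 mm^4

19958287.59 mm^4


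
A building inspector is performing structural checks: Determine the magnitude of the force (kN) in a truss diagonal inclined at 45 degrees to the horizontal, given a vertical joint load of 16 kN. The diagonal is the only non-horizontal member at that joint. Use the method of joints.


At the joint, only the diagonal has a vertical component, so vertical equilibrium gives:
F * sin(45) = 16
F = 16 / sin(45)
= 16 / 0.707107
= 22.63 kN

22.63 kN


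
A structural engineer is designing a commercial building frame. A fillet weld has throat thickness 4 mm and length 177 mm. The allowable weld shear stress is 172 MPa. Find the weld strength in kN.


Strength = throat * length * allowable stress
= 4 * 177 * 172 N
= 121776 N
= 121.78 kN

121.78 kN


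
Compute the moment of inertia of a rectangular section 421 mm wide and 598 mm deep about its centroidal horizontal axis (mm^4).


I = b * h^3 / 12
= 421 * 598^3 / 12
= 421 * 213847192 / 12
= 7502472319.33 mm^4

7502472319.33 mm^4


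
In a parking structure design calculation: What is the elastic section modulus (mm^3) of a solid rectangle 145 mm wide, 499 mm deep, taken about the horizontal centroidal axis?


S = b * h^2 / 6
= 145 * 499^2 / 6
= 145 * 249001 / 6
= 6017524.17 mm^3

6017524.17 mm^3


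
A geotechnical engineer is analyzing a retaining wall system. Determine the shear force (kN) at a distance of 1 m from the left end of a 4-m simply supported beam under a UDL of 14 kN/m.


R_A = w * L / 2 = 14 * 4 / 2 = 28.0 kN
V(x) = R_A - w * x = 28.0 - 14 * 1
= 14.0 kN

14.0 kN


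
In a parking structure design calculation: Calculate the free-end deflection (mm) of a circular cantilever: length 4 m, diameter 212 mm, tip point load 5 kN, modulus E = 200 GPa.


I = pi * d^4 / 64 = pi * 212^4 / 64 = 99154708.57 mm^4
L = 4000.0 mm, P = 5000.0 N, E = 200000.0 MPa
delta = P * L^3 / (3 * E * I)
= 5000.0 * 4000.0^3 / (3 * 200000.0 * 99154708.57)
= 5.3788 mm

5.3788 mm


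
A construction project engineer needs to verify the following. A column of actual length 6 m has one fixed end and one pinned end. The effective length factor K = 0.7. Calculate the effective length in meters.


L_eff = K * L
= 0.7 * 6
= 4.2 m

4.2 m


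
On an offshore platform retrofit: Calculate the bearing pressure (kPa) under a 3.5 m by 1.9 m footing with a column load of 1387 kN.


A = 3.5 * 1.9 = 6.65 m^2
q = P / A = 1387 / 6.65
= 208.5714 kPa

208.5714 kPa


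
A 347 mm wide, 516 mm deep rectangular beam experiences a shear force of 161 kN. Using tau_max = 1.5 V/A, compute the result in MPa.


A = b * h = 347 * 516 = 179052 mm^2
V = 161 kN = 161000.0 N
tau_max = 1.5 * V / A = 1.5 * 161000.0 / 179052
= 1.3488 MPa

1.3488 MPa


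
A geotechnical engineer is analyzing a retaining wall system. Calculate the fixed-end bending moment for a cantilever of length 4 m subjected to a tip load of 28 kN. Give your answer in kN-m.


For a cantilever with a point load at the free end:
M_max = P * L = 28 * 4 = 112 kN-m

112 kN-m


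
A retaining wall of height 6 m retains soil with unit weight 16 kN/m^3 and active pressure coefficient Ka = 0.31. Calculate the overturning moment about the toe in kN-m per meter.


Pa = 0.5 * Ka * gamma * H^2
= 0.5 * 0.31 * 16 * 6^2
= 89.28 kN/m
Arm = H / 3 = 6 / 3 = 2.0 m
Mo = Pa * arm = Pa * H / 3 = 89.28 * 6 / 3 = 178.56 kN-m/m

178.56 kN-m/m


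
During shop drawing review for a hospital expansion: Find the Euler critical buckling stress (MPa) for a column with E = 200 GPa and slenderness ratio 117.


sigma_cr = pi^2 * E / lambda^2
= 9.8696 * 200000.0 / 117^2
= 9.8696 * 200000.0 / 13689
= 144.1976 MPa

144.1976 MPa


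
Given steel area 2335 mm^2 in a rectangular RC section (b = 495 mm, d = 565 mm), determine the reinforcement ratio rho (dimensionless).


rho = As / (b * d)
= 2335 / (495 * 565)
= 2335 / 279675
= 0.008349 (dimensionless)

0.008349 (dimensionless)


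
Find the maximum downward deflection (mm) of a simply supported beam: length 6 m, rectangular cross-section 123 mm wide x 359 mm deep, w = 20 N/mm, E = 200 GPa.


I = 123 * 359^3 / 12 = 474249859.75 mm^4
L = 6000.0 mm, w = 20 N/mm, E = 200000.0 MPa
delta = 5 * w * L^4 / (384 * E * I)
= 5 * 20 * 6000.0^4 / (384 * 200000.0 * 474249859.75)
= 3.5583 mm

3.5583 mm


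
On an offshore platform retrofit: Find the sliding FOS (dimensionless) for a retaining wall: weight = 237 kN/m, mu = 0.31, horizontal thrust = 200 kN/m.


Resisting force = mu * W = 0.31 * 237 = 73.47 kN/m
FOS = Resisting / Driving = 73.47 / 200
= 0.3674 (dimensionless)

0.3674 (dimensionless)


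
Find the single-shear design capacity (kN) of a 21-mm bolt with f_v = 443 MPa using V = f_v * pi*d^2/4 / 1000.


A = pi * d^2 / 4 = pi * 21^2 / 4 = 346.3606 mm^2
V = f_v * A / 1000 = 443 * 346.3606 / 1000
= 153.4377 kN

153.4377 kN


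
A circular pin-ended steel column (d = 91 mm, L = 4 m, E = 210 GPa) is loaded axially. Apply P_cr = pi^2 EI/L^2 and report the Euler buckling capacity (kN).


I = pi * d^4 / 64 = 3366165.53 mm^4
L = 4000.0 mm
P_cr = pi^2 * E * I / L^2
= 9.8696 * 210000.0 * 3366165.53 / 4000.0^2
= 436048.23 N = 436.0482 kN

436.0482 kN


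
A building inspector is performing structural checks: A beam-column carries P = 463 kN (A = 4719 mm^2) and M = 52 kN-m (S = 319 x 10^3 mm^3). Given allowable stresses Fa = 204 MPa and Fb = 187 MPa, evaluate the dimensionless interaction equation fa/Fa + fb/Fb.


f_a = P / A = 463000.0 / 4719 = 98.114 MPa
f_b = M / S = 52000000.0 / 319000.0 = 163.0094 MPa
Ratio = f_a / Fa + f_b / Fb
= 98.114 / 204 + 163.0094 / 187
= 1.3527 (dimensionless)

1.3527 (dimensionless)


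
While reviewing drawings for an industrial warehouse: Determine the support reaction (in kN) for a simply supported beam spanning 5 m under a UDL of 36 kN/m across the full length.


Total load = w * L = 36 * 5 = 180 kN
By symmetry, each reaction R = total / 2 = 180 / 2 = 90.0 kN

90.0 kN


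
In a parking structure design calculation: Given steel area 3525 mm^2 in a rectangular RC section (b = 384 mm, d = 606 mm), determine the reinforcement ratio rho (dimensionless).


rho = As / (b * d)
= 3525 / (384 * 606)
= 3525 / 232704
= 0.015148 (dimensionless)

0.015148 (dimensionless)


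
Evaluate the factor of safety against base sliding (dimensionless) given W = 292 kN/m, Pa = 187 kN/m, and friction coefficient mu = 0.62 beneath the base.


Resisting force = mu * W = 0.62 * 292 = 181.04 kN/m
FOS = Resisting / Driving = 181.04 / 187
= 0.9681 (dimensionless)

0.9681 (dimensionless)


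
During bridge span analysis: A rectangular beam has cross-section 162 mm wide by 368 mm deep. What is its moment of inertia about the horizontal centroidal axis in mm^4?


I = b * h^3 / 12
= 162 * 368^3 / 12
= 162 * 49836032 / 12
= 672786432.0 mm^4

672786432.0 mm^4


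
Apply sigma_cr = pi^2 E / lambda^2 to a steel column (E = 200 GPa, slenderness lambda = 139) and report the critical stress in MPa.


sigma_cr = pi^2 * E / lambda^2
= 9.8696 * 200000.0 / 139^2
= 9.8696 * 200000.0 / 19321
= 102.1645 MPa

102.1645 MPa


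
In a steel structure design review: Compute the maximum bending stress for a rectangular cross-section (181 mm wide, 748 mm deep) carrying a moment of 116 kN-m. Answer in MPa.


I = b * h^3 / 12 = 181 * 748^3 / 12 = 6312510629.33 mm^4
y = h / 2 = 748 / 2 = 374.0 mm
M = 116 kN-m = 116000000.0 N-mm
sigma = M * y / I = 116000000.0 * 374.0 / 6312510629.33
= 6.87 MPa

6.87 MPa


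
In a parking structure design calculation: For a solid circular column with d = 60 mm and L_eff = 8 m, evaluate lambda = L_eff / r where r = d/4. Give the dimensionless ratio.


Radius of gyration r = d / 4 = 60 / 4 = 15.0 mm
L_eff = 8000.0 mm
Slenderness ratio = L / r = 8000.0 / 15.0 = 533.33 (dimensionless)

533.33 (dimensionless)


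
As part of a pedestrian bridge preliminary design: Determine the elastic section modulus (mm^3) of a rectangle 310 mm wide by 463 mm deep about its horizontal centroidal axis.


S = b * h^2 / 6
= 310 * 463^2 / 6
= 310 * 214369 / 6
= 11075731.67 mm^3

11075731.67 mm^3


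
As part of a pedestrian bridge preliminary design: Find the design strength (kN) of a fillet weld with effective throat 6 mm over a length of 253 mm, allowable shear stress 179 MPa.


Strength = throat * length * allowable stress
= 6 * 253 * 179 N
= 271722 N
= 271.72 kN

271.72 kN


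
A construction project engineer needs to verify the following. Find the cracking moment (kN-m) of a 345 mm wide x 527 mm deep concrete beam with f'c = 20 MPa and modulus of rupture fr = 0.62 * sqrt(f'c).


fr = 0.62 * sqrt(20) = 0.62 * 4.4721 = 2.7727 MPa
I = 345 * 527^3 / 12 = 4207941511.25 mm^4
y_t = 263.5 mm
M_cr = fr * I / y_t = 2.7727 * 4207941511.25 / 263.5 N-mm
= 44.2788 kN-m

44.2788 kN-m


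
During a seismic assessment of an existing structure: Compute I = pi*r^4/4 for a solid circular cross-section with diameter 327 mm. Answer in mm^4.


r = d / 2 = 327 / 2 = 163.5 mm
I = pi * r^4 / 4 = pi * 163.5^4 / 4
= 561255887.01 mm^4

561255887.01 mm^4


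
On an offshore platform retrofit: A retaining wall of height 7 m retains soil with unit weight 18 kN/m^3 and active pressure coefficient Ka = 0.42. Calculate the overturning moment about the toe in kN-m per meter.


Pa = 0.5 * Ka * gamma * H^2
= 0.5 * 0.42 * 18 * 7^2
= 185.22 kN/m
Arm = H / 3 = 7 / 3 = 2.3333 m
Mo = Pa * arm = Pa * H / 3 = 185.22 * 7 / 3 = 432.18 kN-m/m

432.18 kN-m/m


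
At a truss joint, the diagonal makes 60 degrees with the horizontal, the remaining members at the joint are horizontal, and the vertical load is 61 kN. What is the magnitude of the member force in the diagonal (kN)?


At the joint, only the diagonal has a vertical component, so vertical equilibrium gives:
F * sin(60) = 61
F = 61 / sin(60)
= 61 / 0.866025
= 70.44 kN

70.44 kN


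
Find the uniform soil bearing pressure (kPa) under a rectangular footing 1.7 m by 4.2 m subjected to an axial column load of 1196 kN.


A = 1.7 * 4.2 = 7.14 m^2
q = P / A = 1196 / 7.14
= 167.507 kPa

167.507 kPa


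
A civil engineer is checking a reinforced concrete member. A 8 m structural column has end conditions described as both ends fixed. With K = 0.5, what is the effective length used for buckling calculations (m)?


L_eff = K * L
= 0.5 * 8
= 4.0 m

4.0 m


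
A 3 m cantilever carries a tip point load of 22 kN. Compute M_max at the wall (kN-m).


For a cantilever with a point load at the free end:
M_max = P * L = 22 * 3 = 66 kN-m

66 kN-m


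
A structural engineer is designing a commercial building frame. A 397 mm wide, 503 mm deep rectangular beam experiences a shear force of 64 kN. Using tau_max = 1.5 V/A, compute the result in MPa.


A = b * h = 397 * 503 = 199691 mm^2
V = 64 kN = 64000.0 N
tau_max = 1.5 * V / A = 1.5 * 64000.0 / 199691
= 0.4807 MPa

0.4807 MPa


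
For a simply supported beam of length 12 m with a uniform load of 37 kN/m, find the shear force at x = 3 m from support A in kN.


R_A = w * L / 2 = 37 * 12 / 2 = 222.0 kN
V(x) = R_A - w * x = 222.0 - 37 * 3
= 111.0 kN

111.0 kN


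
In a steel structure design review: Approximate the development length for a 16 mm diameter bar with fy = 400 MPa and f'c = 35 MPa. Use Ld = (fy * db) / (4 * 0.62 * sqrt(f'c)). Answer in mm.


Ld = (fy * db) / (4 * 0.62 * sqrt(f'c))
= (400 * 16) / (4 * 0.62 * sqrt(35))
= 6400 / 14.6719
= 436.21 mm

436.21 mm


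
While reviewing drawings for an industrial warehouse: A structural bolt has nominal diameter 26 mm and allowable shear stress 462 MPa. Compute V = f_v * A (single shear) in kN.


A = pi * d^2 / 4 = pi * 26^2 / 4 = 530.9292 mm^2
V = f_v * A / 1000 = 462 * 530.9292 / 1000
= 245.2893 kN

245.2893 kN


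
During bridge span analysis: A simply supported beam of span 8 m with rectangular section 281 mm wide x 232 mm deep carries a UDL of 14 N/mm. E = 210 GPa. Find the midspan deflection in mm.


I = 281 * 232^3 / 12 = 292407850.67 mm^4
L = 8000.0 mm, w = 14 N/mm, E = 210000.0 MPa
delta = 5 * w * L^4 / (384 * E * I)
= 5 * 14 * 8000.0^4 / (384 * 210000.0 * 292407850.67)
= 12.1596 mm

12.1596 mm


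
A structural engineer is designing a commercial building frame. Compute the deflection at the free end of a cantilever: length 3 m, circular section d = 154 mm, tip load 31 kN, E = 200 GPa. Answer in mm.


I = pi * d^4 / 64 = pi * 154^4 / 64 = 27609133.84 mm^4
L = 3000.0 mm, P = 31000.0 N, E = 200000.0 MPa
delta = P * L^3 / (3 * E * I)
= 31000.0 * 3000.0^3 / (3 * 200000.0 * 27609133.84)
= 50.5268 mm

50.5268 mm


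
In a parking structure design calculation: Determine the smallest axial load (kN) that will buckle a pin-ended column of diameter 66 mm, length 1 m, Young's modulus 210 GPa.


I = pi * d^4 / 64 = 931420.18 mm^4
L = 1000.0 mm
P_cr = pi^2 * E * I / L^2
= 9.8696 * 210000.0 * 931420.18 / 1000.0^2
= 1930477.22 N = 1930.4772 kN

1930.4772 kN


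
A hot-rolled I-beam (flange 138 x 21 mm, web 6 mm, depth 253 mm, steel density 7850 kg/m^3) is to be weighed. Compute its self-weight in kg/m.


A_flanges = 2 * 138 * 21 = 5796 mm^2
A_web = (253 - 2 * 21) * 6 = 1266 mm^2
A_total = 5796 + 1266 = 7062 mm^2 = 0.007062 m^2
Weight = rho * A = 7850 * 0.007062 = 55.4367 kg/m

55.4367 kg/m


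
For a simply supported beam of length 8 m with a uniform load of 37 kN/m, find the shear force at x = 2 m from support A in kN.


R_A = w * L / 2 = 37 * 8 / 2 = 148.0 kN
V(x) = R_A - w * x = 148.0 - 37 * 2
= 74.0 kN

74.0 kN


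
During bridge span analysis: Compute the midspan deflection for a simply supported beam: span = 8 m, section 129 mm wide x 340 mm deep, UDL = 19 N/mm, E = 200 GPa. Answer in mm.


I = 129 * 340^3 / 12 = 422518000.0 mm^4
L = 8000.0 mm, w = 19 N/mm, E = 200000.0 MPa
delta = 5 * w * L^4 / (384 * E * I)
= 5 * 19 * 8000.0^4 / (384 * 200000.0 * 422518000.0)
= 11.9916 mm

11.9916 mm


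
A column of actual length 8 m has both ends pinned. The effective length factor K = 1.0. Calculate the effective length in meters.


L_eff = K * L
= 1.0 * 8
= 8.0 m

8.0 m


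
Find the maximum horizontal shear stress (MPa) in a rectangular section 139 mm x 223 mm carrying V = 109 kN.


A = b * h = 139 * 223 = 30997 mm^2
V = 109 kN = 109000.0 N
tau_max = 1.5 * V / A = 1.5 * 109000.0 / 30997
= 5.2747 MPa

5.2747 MPa


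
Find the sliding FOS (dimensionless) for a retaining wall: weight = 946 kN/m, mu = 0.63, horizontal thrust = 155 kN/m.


Resisting force = mu * W = 0.63 * 946 = 595.98 kN/m
FOS = Resisting / Driving = 595.98 / 155
= 3.845 (dimensionless)

3.845 (dimensionless)


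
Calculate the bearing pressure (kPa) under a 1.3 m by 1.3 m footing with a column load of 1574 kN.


A = 1.3 * 1.3 = 1.69 m^2
q = P / A = 1574 / 1.69
= 931.3609 kPa

931.3609 kPa


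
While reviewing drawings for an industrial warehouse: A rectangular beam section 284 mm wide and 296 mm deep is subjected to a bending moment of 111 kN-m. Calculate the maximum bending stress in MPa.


I = b * h^3 / 12 = 284 * 296^3 / 12 = 613779285.33 mm^4
y = h / 2 = 296 / 2 = 148.0 mm
M = 111 kN-m = 111000000.0 N-mm
sigma = M * y / I = 111000000.0 * 148.0 / 613779285.33
= 26.77 MPa

26.77 MPa


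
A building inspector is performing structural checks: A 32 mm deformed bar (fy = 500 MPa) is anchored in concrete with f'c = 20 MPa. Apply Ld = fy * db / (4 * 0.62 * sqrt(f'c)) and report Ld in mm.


Ld = (fy * db) / (4 * 0.62 * sqrt(f'c))
= (500 * 32) / (4 * 0.62 * sqrt(20))
= 16000 / 11.0909
= 1442.62 mm

1442.62 mm


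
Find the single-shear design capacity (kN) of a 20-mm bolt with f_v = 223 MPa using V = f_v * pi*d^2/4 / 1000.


A = pi * d^2 / 4 = pi * 20^2 / 4 = 314.1593 mm^2
V = f_v * A / 1000 = 223 * 314.1593 / 1000
= 70.0575 kN

70.0575 kN


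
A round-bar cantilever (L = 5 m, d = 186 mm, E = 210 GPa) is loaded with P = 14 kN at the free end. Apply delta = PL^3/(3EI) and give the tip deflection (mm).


I = pi * d^4 / 64 = pi * 186^4 / 64 = 58751867.48 mm^4
L = 5000.0 mm, P = 14000.0 N, E = 210000.0 MPa
delta = P * L^3 / (3 * E * I)
= 14000.0 * 5000.0^3 / (3 * 210000.0 * 58751867.48)
= 47.2798 mm

47.2798 mm


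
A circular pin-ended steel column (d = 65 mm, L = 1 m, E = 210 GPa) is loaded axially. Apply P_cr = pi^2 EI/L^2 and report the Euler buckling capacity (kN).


I = pi * d^4 / 64 = 876240.51 mm^4
L = 1000.0 mm
P_cr = pi^2 * E * I / L^2
= 9.8696 * 210000.0 * 876240.51 / 1000.0^2
= 1816110.9 N = 1816.1109 kN

1816.1109 kN


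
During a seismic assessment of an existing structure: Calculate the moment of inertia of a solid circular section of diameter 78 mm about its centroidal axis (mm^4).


r = d / 2 = 78 / 2 = 39.0 mm
I = pi * r^4 / 4 = pi * 39.0^4 / 4
= 1816972.31 mm^4

1816972.31 mm^4
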